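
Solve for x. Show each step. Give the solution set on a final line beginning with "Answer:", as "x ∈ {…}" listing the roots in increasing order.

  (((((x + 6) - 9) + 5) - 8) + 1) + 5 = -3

Step 1. [(((((x + 6) - 9) + 5) - 8) + 1) + 5 = -3] peel the +5: subtract 5 from each side ⇒ sub: ((((x + 6) - 9) + 5) - 8) + 1 = -8.
Step 2. [((((x + 6) - 9) + 5) - 8) + 1 = -8] subtract 1: x sits inside (… + 1). So sub: (((x + 6) - 9) + 5) - 8 = -9.
Step 3. [(((x + 6) - 9) + 5) - 8 = -9] -8 is outermost — add 8 both sides. So sub: ((x + 6) - 9) + 5 = -1.
Step 4. [((x + 6) - 9) + 5 = -1] peel the +5: subtract 5 from each side ⇒ sub: (x + 6) - 9 = -6.
Step 5. [(x + 6) - 9 = -6] add 9: x sits inside (… - 9). So sub: x + 6 = 3.
Step 6. [x + 6 = 3] 6 comes off first (subtract 6). So sub: x = -3.

Answer: x ∈ {-3}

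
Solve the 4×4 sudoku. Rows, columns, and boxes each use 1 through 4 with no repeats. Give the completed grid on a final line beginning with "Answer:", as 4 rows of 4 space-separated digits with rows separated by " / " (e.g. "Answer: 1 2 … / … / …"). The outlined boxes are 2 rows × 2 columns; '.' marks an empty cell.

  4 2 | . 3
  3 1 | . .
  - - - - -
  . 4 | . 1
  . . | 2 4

Step 1. [r3c1∈{2}] only 2 remains possible at r3c1, so r3c1=2.
Step 2. [r2c3∈{4}] r2c3 has the single candidate 4. So r2c3=4.
Step 3. [r1c3∈{1}] only 1 remains possible at r1c3 ⇒ r1c3=1.
Step 4. [r4c2∈{3}] only 3 remains possible at r4c2, so r4c2=3.
Step 5. [r4c1∈{1}] only 1 remains possible at r4c1, so r4c1=1.
Step 6. [r2c4∈{2}] r2c4 has the single candidate 2 ⇒ r2c4=2.
Step 7. [r3c3∈{3}] r3c3 has the single candidate 3, so r3c3=3.

Answer: 4 2 1 3 / 3 1 4 2 / 2 4 3 1 / 1 3 2 4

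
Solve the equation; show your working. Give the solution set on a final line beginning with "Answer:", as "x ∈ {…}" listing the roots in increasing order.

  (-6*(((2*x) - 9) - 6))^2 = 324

Step 1. [(-6*(((2*x) - 9) - 6))^2 = 324] √ both sides: 324 ≥ 0 gives two branches. So sqrt: -6*(((2*x) - 9) - 6) = 18 or -18.
Step 2. [-6*(((2*x) - 9) - 6) = 18 or -18] -6·(inner) — divide through by -6, so div: ((2*x) - 9) - 6 = -3 or 3.
Step 3. [((2*x) - 9) - 6 = -3 or 3] add 6: x sits inside (… - 6) ⇒ sub: (2*x) - 9 = 3 or 9.
Step 4. [(2*x) - 9 = 3 or 9] add 9: x sits inside (… - 9) ⇒ sub: 2*x = 12 or 18.
Step 5. [2*x = 12 or 18] divide by the outer 2. So div: x = 6 or 9.

Answer: x ∈ {6, 9}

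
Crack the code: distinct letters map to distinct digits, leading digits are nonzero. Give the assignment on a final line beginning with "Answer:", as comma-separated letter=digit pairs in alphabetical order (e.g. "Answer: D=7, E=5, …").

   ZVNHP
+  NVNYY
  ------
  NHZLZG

Step 1. [col 1: P + Y ≡ G (mod 10)] several values work for G in column 1 (P + Y ≡ G (mod 10), carry-in 0); try G=3 ⇒ G=3.
Step 2. [N] the sum has 6 digits but both addends have 5; that extra leading digit N is the final carry, namely 1, so N=1.
Step 3. [col 1: P + Y ≡ G (mod 10)] no forcing yet in column 1 (carry-in 0); P=6 is free and consistent — try it. So P=6.
Step 4. [col 1: P + Y ≡ G (mod 10)] from column 1 (P=6, G=3, carry-in 0, digits 1,3,6 already taken and all letters distinct): Y must equal 7 ⇒ Y=7.
Step 5. [col 2: H + Y ≡ Z (mod 10)] column 2 (H + Y ≡ Z (mod 10), carry-in 1) doesn't pin Z yet; pick Z=8 and continue ⇒ Z=8.
Step 6. [col 2: H + Y ≡ Z (mod 10)] from column 2 (Y=7, Z=8, carry-in 1, digits 1,3,6,7,8 already taken and all letters distinct): H must equal 0. So H=0.
Step 7. [col 3: N + N ≡ L (mod 10)] in column 3 we have N+N≡L with carry-in 0; given N=1 and digits 0,1,3,6,7,8 already taken and all letters distinct, that pins L to 2 ⇒ L=2.
Step 8. [col 4: V + V ≡ Z (mod 10)] V=9 is one option consistent with column 4 (V + V ≡ Z (mod 10), carry-in 0) — take it. So V=9.

Answer: G=3, H=0, L=2, N=1, P=6, V=9, Y=7, Z=8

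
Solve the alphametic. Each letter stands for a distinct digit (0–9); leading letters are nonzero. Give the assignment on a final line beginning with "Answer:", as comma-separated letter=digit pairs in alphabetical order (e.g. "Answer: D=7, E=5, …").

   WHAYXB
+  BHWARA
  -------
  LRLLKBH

Step 1. [col 1: B + A ≡ H (mod 10)] several values work for B in column 1 (B + A ≡ H (mod 10), carry-in 0); try B=6 ⇒ B=6.
Step 2. [col 1: B + A ≡ H (mod 10)] several values work for H in column 1 (B + A ≡ H (mod 10), carry-in 0); try H=0 ⇒ H=0.
Step 3. [col 1: B + A ≡ H (mod 10)] in column 1 we have B+A≡H with carry-in 0; given B=6, H=0 and digits 0,6 already taken and all letters distinct, that pins A to 4 ⇒ A=4.
Step 4. [col 2: X + R ≡ B (mod 10)] X=2 is one option consistent with column 2 (X + R ≡ B (mod 10), carry-in 1) — take it, so X=2.
Step 5. [L] the sum has 7 digits but both addends have 6; that extra leading digit L is the final carry, namely 1. So L=1.
Step 6. [col 2: X + R ≡ B (mod 10)] column 2: given X=2, B=6, carry-in 1, and digits 0,1,2,4,6 already taken and all letters distinct, X+R≡B (mod 10) forces R=3. So R=3.
Step 7. [col 3: Y + A ≡ K (mod 10)] column 3 reads Y+A+carry(0)=K with A=4; with digits 0,1,2,3,4,6 already taken and all letters distinct, the only value for Y is 5 ⇒ Y=5.
Step 8. [col 3: Y + A ≡ K (mod 10)] column 3 reads Y+A+carry(0)=K with Y=5, A=4; with digits 0,1,2,3,4,5,6 already taken and all letters distinct, the only value for K is 9, so K=9.
Step 9. [col 4: A + W ≡ L (mod 10)] in column 4 we have A+W≡L with carry-in 0; given A=4, L=1 and digits 0,1,2,3,4,5,6,9 already taken and all letters distinct, that pins W to 7 ⇒ W=7.

Answer: A=4, B=6, H=0, K=9, L=1, R=3, W=7, X=2, Y=5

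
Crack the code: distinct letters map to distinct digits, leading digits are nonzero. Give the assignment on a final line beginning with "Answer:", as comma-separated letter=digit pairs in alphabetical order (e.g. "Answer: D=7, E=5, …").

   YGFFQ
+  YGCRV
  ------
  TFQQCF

Step 1. [col 1: Q + V ≡ F (mod 10)] several values work for V in column 1 (Q + V ≡ F (mod 10), carry-in 0); try V=9. So V=9.
Step 2. [T] adding two 5-digit numbers gives at most 5+1 digits, and here it does — T is that final carry and must be 1. So T=1.
Step 3. [col 1: Q + V ≡ F (mod 10)] Q=6 is one option consistent with column 1 (Q + V ≡ F (mod 10), carry-in 0) — take it ⇒ Q=6.
Step 4. [col 1: Q + V ≡ F (mod 10)] column 1: given Q=6, V=9, carry-in 0, and digits 1,6,9 already taken and all letters distinct, Q+V≡F (mod 10) forces F=5, so F=5.
Step 5. [col 2: F + R ≡ C (mod 10)] no forcing yet in column 2 (carry-in 1); R=4 is free and consistent — try it, so R=4.
Step 6. [col 2: F + R ≡ C (mod 10)] from column 2 (F=5, R=4, carry-in 1, digits 1,4,5,6,9 already taken and all letters distinct): C must equal 0. So C=0.
Step 7. [col 4: G + G ≡ Q (mod 10)] G=8 is one option consistent with column 4 (G + G ≡ Q (mod 10), carry-in 0) — take it, so G=8.
Step 8. [col 5: Y + Y ≡ F (mod 10)] column 5 (Y + Y ≡ F (mod 10), carry-in 1) doesn't pin Y yet; pick Y=7 and continue, so Y=7.

Answer: C=0, F=5, G=8, Q=6, R=4, T=1, V=9, Y=7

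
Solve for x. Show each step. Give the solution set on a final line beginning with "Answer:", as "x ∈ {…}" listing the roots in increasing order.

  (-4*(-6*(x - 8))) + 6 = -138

Step 1. [(-4*(-6*(x - 8))) + 6 = -138] peel the +6: subtract 6 from each side, so sub: -4*(-6*(x - 8)) = -144.
Step 2. [-4*(-6*(x - 8)) = -144] -4·(inner) — divide through by -4 ⇒ div: -6*(x - 8) = 36.
Step 3. [-6*(x - 8) = 36] divide by the outer -6, so div: x - 8 = -6.
Step 4. [x - 8 = -6] peel the -8: add 8 from each side ⇒ sub: x = 2.

Answer: x ∈ {2}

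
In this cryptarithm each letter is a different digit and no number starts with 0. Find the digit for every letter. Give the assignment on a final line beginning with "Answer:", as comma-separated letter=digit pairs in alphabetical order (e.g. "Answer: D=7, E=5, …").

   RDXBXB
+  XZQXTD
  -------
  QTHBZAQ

Step 1. [col 1: B + D ≡ Q (mod 10)] several values work for D in column 1 (B + D ≡ Q (mod 10), carry-in 0); try D=4 ⇒ D=4.
Step 2. [col 1: B + D ≡ Q (mod 10)] several values work for Q in column 1 (B + D ≡ Q (mod 10), carry-in 0); try Q=1. So Q=1.
Step 3. [col 1: B + D ≡ Q (mod 10)] from column 1 (D=4, Q=1, carry-in 0, digits 1,4 already taken and all letters distinct): B must equal 7. So B=7.
Step 4. [col 2: X + T ≡ A (mod 10)] T=3 is one option consistent with column 2 (X + T ≡ A (mod 10), carry-in 1) — take it, so T=3.
Step 5. [col 2: X + T ≡ A (mod 10)] column 2 (X + T ≡ A (mod 10), carry-in 1) doesn't pin A yet; pick A=9 and continue ⇒ A=9.
Step 6. [col 2: X + T ≡ A (mod 10)] column 2: given T=3, A=9, carry-in 1, and digits 1,3,4,7,9 already taken and all letters distinct, X+T≡A (mod 10) forces X=5 ⇒ X=5.
Step 7. [col 3: B + X ≡ Z (mod 10)] from column 3 (B=7, X=5, carry-in 0, digits 1,3,4,5,7,9 already taken and all letters distinct): Z must equal 2, so Z=2.
Step 8. [col 5: D + Z ≡ H (mod 10)] column 5: given D=4, Z=2, carry-in 0, and digits 1,2,3,4,5,7,9 already taken and all letters distinct, D+Z≡H (mod 10) forces H=6. So H=6.
Step 9. [col 6: R + X ≡ T (mod 10)] column 6: given X=5, T=3, carry-in 0, and digits 1,2,3,4,5,6,7,9 already taken and all letters distinct, R+X≡T (mod 10) forces R=8, so R=8.

Answer: A=9, B=7, D=4, H=6, Q=1, R=8, T=3, X=5, Z=2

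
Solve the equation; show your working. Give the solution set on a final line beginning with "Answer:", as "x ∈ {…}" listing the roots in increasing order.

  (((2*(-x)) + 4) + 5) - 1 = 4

Step 1. [(((2*(-x)) + 4) + 5) - 1 = 4] 1 comes off first (add 1) ⇒ sub: ((2*(-x)) + 4) + 5 = 5.
Step 2. [((2*(-x)) + 4) + 5 = 5] the outer +5 inverts by subtracting 5. So sub: (2*(-x)) + 4 = 0.
Step 3. [(2*(-x)) + 4 = 0] common factor 2 (LHS and 0) — divide through, so factor: (-x) + 2 = 0.
Step 4. [(-x) + 2 = 0] the outer +2 inverts by subtracting 2 ⇒ sub: -x = -2.
Step 5. [-x = -2] flip signs both sides, so neg: x = 2.

Answer: x ∈ {2}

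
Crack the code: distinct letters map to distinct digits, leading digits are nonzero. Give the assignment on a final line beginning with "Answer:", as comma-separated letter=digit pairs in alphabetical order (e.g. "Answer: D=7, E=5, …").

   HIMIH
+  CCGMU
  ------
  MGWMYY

Step 1. [col 1: H + U ≡ Y (mod 10)] column 1 (H + U ≡ Y (mod 10), carry-in 0) doesn't pin H yet; pick H=6 and continue, so H=6.
Step 2. [col 1: H + U ≡ Y (mod 10)] U=9 is one option consistent with column 1 (H + U ≡ Y (mod 10), carry-in 0) — take it, so U=9.
Step 3. [col 1: H + U ≡ Y (mod 10)] column 1: given H=6, U=9, carry-in 0, and digits 6,9 already taken and all letters distinct, H+U≡Y (mod 10) forces Y=5, so Y=5.
Step 4. [col 2: I + M ≡ Y (mod 10)] no forcing yet in column 2 (carry-in 1); M=1 is free and consistent — try it. So M=1.
Step 5. [col 2: I + M ≡ Y (mod 10)] in column 2 we have I+M≡Y with carry-in 1; given M=1, Y=5 and digits 1,5,6,9 already taken and all letters distinct, that pins I to 3 ⇒ I=3.
Step 6. [col 3: M + G ≡ M (mod 10)] column 3 reads M+G+carry(0)=M with M=1; with digits 1,3,5,6,9 already taken and all letters distinct, the only value for G is 0 ⇒ G=0.
Step 7. [col 4: I + C ≡ W (mod 10)] from column 4 (I=3, carry-in 0, digits 0,1,3,5,6,9 already taken and all letters distinct): W must equal 7. So W=7.
Step 8. [col 4: I + C ≡ W (mod 10)] column 4: given I=3, W=7, carry-in 0, and digits 0,1,3,5,6,7,9 already taken and all letters distinct, I+C≡W (mod 10) forces C=4. So C=4.

Answer: C=4, G=0, H=6, I=3, M=1, U=9, W=7, Y=5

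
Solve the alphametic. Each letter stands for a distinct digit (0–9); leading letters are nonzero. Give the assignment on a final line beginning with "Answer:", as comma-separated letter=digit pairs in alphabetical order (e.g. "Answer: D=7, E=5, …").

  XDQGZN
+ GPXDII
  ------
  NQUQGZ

Step 1. [col 1: N + I ≡ Z (mod 10)] several values work for N in column 1 (N + I ≡ Z (mod 10), carry-in 0); try N=6 ⇒ N=6.
Step 2. [col 1: N + I ≡ Z (mod 10)] column 1 (N + I ≡ Z (mod 10), carry-in 0) doesn't pin I yet; pick I=7 and continue. So I=7.
Step 3. [col 1: N + I ≡ Z (mod 10)] from column 1 (N=6, I=7, carry-in 0, digits 6,7 already taken and all letters distinct): Z must equal 3. So Z=3.
Step 4. [col 2: Z + I ≡ G (mod 10)] from column 2 (Z=3, I=7, carry-in 1, digits 3,6,7 already taken and all letters distinct): G must equal 1. So G=1.
Step 5. [col 3: G + D ≡ Q (mod 10)] column 3 (G + D ≡ Q (mod 10), carry-in 1) doesn't pin D yet; pick D=8 and continue ⇒ D=8.
Step 6. [col 3: G + D ≡ Q (mod 10)] column 3: given G=1, D=8, carry-in 1, and digits 1,3,6,7,8 already taken and all letters distinct, G+D≡Q (mod 10) forces Q=0, so Q=0.
Step 7. [col 4: Q + X ≡ U (mod 10)] column 4: given Q=0, carry-in 1, and digits 0,1,3,6,7,8 already taken and all letters distinct, Q+X≡U (mod 10) forces X=4 ⇒ X=4.
Step 8. [col 4: Q + X ≡ U (mod 10)] column 4: given Q=0, X=4, carry-in 1, and digits 0,1,3,4,6,7,8 already taken and all letters distinct, Q+X≡U (mod 10) forces U=5 ⇒ U=5.
Step 9. [col 5: D + P ≡ Q (mod 10)] in column 5 we have D+P≡Q with carry-in 0; given D=8, Q=0 and digits 0,1,3,4,5,6,7,8 already taken and all letters distinct, that pins P to 2, so P=2.

Answer: D=8, G=1, I=7, N=6, P=2, Q=0, U=5, X=4, Z=3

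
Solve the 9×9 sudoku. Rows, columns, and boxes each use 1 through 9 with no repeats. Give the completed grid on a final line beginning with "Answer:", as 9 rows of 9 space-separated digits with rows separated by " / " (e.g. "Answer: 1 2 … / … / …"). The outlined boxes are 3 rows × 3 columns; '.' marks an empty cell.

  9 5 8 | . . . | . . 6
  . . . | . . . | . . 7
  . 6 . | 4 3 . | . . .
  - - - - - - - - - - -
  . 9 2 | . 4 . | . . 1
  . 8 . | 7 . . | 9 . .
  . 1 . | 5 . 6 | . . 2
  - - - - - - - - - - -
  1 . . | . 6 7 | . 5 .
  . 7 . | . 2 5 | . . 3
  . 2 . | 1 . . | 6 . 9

Step 1. [r9c5∈{8}] r9c5 has the single candidate 8, so r9c5=8.
Step 2. [r1c4∈{2}] r1c4's peers cover all but 2. So r1c4=2.
Step 3. [r1c6∈{1}] r1c6 has the single candidate 1. So r1c6=1.
Step 4. [r8c1∈{4,6,8}] across col 1, 8 lands solely at r8c1 ⇒ r8c1=8.
Step 5. [r7c7∈{2,4,8}] in row 7, 2 fits only at r7c7 ⇒ r7c7=2.
Step 6. [r9c6∈{3,4}] 4 has one home in col 6: r9c6. So r9c6=4.
Step 7. [r7c4∈{3,9}] in box 8, 3 fits only at r7c4. So r7c4=3.
Step 8. [r2c2∈{3,4}] in col 2, 3 fits only at r2c2 ⇒ r2c2=3.
Step 9. [r4c4∈{8}] r4c4's peers cover all but 8 ⇒ r4c4=8.
Step 10. [r4c6∈{3}] nothing but 3 survives at r4c6, so r4c6=3.
Step 11. [r8c3∈{4,6,9}] 6 has one home in row 8: r8c3 ⇒ r8c3=6.
Step 12. [r9c8∈{7}] r9c8 is down to just 7. So r9c8=7.
Step 13. [r7c9∈{4,8}] r7c9 is the only open cell in row 7 admitting 8. So r7c9=8.
Step 14. [r5c9∈{4,5}] in col 9, 4 fits only at r5c9, so r5c9=4.
Step 15. [r4c7∈{5,7}] across box 6, 5 lands solely at r4c7, so r4c7=5.
Step 16. [r6c7∈{3,7,8}] 7 has one home in col 7: r6c7 ⇒ r6c7=7.
Step 17. [r6c8∈{3,8}] across row 6, 8 lands solely at r6c8, so r6c8=8.
Step 18. [r5c8∈{3,6}] in box 6, 3 fits only at r5c8 ⇒ r5c8=3.
Step 19. [r1c8∈{4}] r1c8 is down to just 4, so r1c8=4.
Step 20. [r8c8∈{1}] r8c8's peers cover all but 1, so r8c8=1.
Step 21. [r5c1∈{5,6}] 6 has one home in row 5: r5c1, so r5c1=6.
Step 22. [r9c1∈{3,5}] r9c1 is the only open cell in col 1 admitting 5. So r9c1=5.
Step 23. [r6c1∈{3,4}] across col 1, 3 lands solely at r6c1. So r6c1=3.
Step 24. [r6c3∈{4}] only 4 remains possible at r6c3. So r6c3=4.
Step 25. [r3c3∈{1,7}] in col 3, 7 fits only at r3c3 ⇒ r3c3=7.
Step 26. [r3c1∈{2}] nothing but 2 survives at r3c1. So r3c1=2.
Step 27. [r3c8∈{9}] r3c8 has the single candidate 9 ⇒ r3c8=9.
Step 28. [r2c6∈{8,9}] col 6 places 9 nowhere but r2c6. So r2c6=9.
Step 29. [r3c7∈{1,8}] across row 3, 1 lands solely at r3c7 ⇒ r3c7=1.
Step 30. [r3c6∈{8}] nothing but 8 survives at r3c6. So r3c6=8.
Step 31. [r8c7∈{4}] nothing but 4 survives at r8c7. So r8c7=4.
Step 32. [r4c1∈{7}] r4c1 is down to just 7, so r4c1=7.
Step 33. [r5c3∈{5}] r5c3 has the single candidate 5 ⇒ r5c3=5.
Step 34. [r7c2∈{4}] nothing but 4 survives at r7c2 ⇒ r7c2=4.
Step 35. [r1c7∈{3}] only 3 remains possible at r1c7, so r1c7=3.
Step 36. [r7c3∈{9}] only 9 remains possible at r7c3 ⇒ r7c3=9.
Step 37. [r2c5∈{5}] r2c5's peers cover all but 5 ⇒ r2c5=5.
Step 38. [r2c7∈{8}] r2c7 is down to just 8. So r2c7=8.
Step 39. [r2c8∈{2}] only 2 remains possible at r2c8. So r2c8=2.
Step 40. [r5c5∈{1}] nothing but 1 survives at r5c5. So r5c5=1.
Step 41. [r2c1∈{4}] only 4 remains possible at r2c1 ⇒ r2c1=4.
Step 42. [r5c6∈{2}] only 2 remains possible at r5c6, so r5c6=2.
Step 43. [r8c4∈{9}] only 9 remains possible at r8c4. So r8c4=9.
Step 44. [r3c9∈{5}] r3c9 is down to just 5, so r3c9=5.
Step 45. [r2c4∈{6}] only 6 remains possible at r2c4. So r2c4=6.
Step 46. [r1c5∈{7}] r1c5's peers cover all but 7 ⇒ r1c5=7.
Step 47. [r9c3∈{3}] only 3 remains possible at r9c3 ⇒ r9c3=3.
Step 48. [r6c5∈{9}] nothing but 9 survives at r6c5, so r6c5=9.
Step 49. [r4c8∈{6}] only 6 remains possible at r4c8, so r4c8=6.
Step 50. [r2c3∈{1}] nothing but 1 survives at r2c3, so r2c3=1.

Answer: 9 5 8 2 7 1 3 4 6 / 4 3 1 6 5 9 8 2 7 / 2 6 7 4 3 8 1 9 5 / 7 9 2 8 4 3 5 6 1 / 6 8 5 7 1 2 9 3 4 / 3 1 4 5 9 6 7 8 2 / 1 4 9 3 6 7 2 5 8 / 8 7 6 9 2 5 4 1 3 / 5 2 3 1 8 4 6 7 9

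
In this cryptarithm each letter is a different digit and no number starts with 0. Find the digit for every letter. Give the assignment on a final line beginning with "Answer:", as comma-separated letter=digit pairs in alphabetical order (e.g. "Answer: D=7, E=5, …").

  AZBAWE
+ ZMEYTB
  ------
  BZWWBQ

Step 1. [col 1: E + B ≡ Q (mod 10)] column 1 (E + B ≡ Q (mod 10), carry-in 0) doesn't pin B yet; pick B=8 and continue ⇒ B=8.
Step 2. [col 1: E + B ≡ Q (mod 10)] no forcing yet in column 1 (carry-in 0); E=2 is free and consistent — try it ⇒ E=2.
Step 3. [col 1: E + B ≡ Q (mod 10)] from column 1 (E=2, B=8, carry-in 0, digits 2,8 already taken and all letters distinct): Q must equal 0. So Q=0.
Step 4. [col 2: W + T ≡ B (mod 10)] column 2 (W + T ≡ B (mod 10), carry-in 1) doesn't pin T yet; pick T=6 and continue, so T=6.
Step 5. [col 2: W + T ≡ B (mod 10)] in column 2 we have W+T≡B with carry-in 1; given T=6, B=8 and digits 0,2,6,8 already taken and all letters distinct, that pins W to 1 ⇒ W=1.
Step 6. [col 3: A + Y ≡ W (mod 10)] several values work for A in column 3 (A + Y ≡ W (mod 10), carry-in 0); try A=4, so A=4.
Step 7. [col 3: A + Y ≡ W (mod 10)] column 3: given A=4, W=1, carry-in 0, and digits 0,1,2,4,6,8 already taken and all letters distinct, A+Y≡W (mod 10) forces Y=7 ⇒ Y=7.
Step 8. [col 5: Z + M ≡ Z (mod 10)] column 5: given nothing yet, carry-in 1, and digits 0,1,2,4,6,7,8 already taken and all letters distinct, Z+M≡Z (mod 10) forces M=9, so M=9.
Step 9. [col 5: Z + M ≡ Z (mod 10)] column 5 (Z + M ≡ Z (mod 10), carry-in 1) doesn't pin Z yet; pick Z=3 and continue, so Z=3.

Answer: A=4, B=8, E=2, M=9, Q=0, T=6, W=1, Y=7, Z=3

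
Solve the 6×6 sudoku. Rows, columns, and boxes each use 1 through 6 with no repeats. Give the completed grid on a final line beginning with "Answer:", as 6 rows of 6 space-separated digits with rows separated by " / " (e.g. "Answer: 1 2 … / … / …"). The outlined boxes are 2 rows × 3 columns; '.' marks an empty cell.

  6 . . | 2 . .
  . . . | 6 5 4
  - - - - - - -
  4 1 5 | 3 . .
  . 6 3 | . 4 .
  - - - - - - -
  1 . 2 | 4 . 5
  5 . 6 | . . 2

Step 1. [r5c2∈{3}] r5c2 is down to just 3. So r5c2=3.
Step 2. [r6c5∈{1,3}] across row 6, 3 lands solely at r6c5, so r6c5=3.
Step 3. [r4c6∈{1}] r4c6's peers cover all but 1. So r4c6=1.
Step 4. [r1c3∈{1,4}] r1c3 is the only open cell in col 3 admitting 4, so r1c3=4.
Step 5. [r2c2∈{2}] r2c2 has the single candidate 2. So r2c2=2.
Step 6. [r5c5∈{6}] nothing but 6 survives at r5c5. So r5c5=6.
Step 7. [r6c4∈{1}] r6c4's peers cover all but 1. So r6c4=1.
Step 8. [r1c5∈{1}] r1c5 has the single candidate 1, so r1c5=1.
Step 9. [r2c1∈{3}] nothing but 3 survives at r2c1. So r2c1=3.
Step 10. [r1c6∈{3}] r1c6 is down to just 3. So r1c6=3.
Step 11. [r6c2∈{4}] r6c2's peers cover all but 4, so r6c2=4.
Step 12. [r4c1∈{2}] r4c1 has the single candidate 2. So r4c1=2.
Step 13. [r3c5∈{2}] r3c5 is down to just 2. So r3c5=2.
Step 14. [r4c4∈{5}] only 5 remains possible at r4c4 ⇒ r4c4=5.
Step 15. [r2c3∈{1}] r2c3 has the single candidate 1. So r2c3=1.
Step 16. [r3c6∈{6}] r3c6 has the single candidate 6 ⇒ r3c6=6.
Step 17. [r1c2∈{5}] r1c2 has the single candidate 5, so r1c2=5.

Answer: 6 5 4 2 1 3 / 3 2 1 6 5 4 / 4 1 5 3 2 6 / 2 6 3 5 4 1 / 1 3 2 4 6 5 / 5 4 6 1 3 2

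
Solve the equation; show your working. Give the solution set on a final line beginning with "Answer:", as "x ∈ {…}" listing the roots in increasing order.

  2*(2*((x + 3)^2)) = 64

Step 1. [2*(2*((x + 3)^2)) = 64] LHS = 2·(…); ÷2 both sides. So div: 2*((x + 3)^2) = 32.
Step 2. [2*((x + 3)^2) = 32] divide by the outer 2. So div: (x + 3)^2 = 16.
Step 3. [(x + 3)^2 = 16] √ both sides: 16 ≥ 0 gives two branches. So sqrt: x + 3 = 4 or -4.
Step 4. [x + 3 = 4 or -4] peel the +3: subtract 3 from each side, so sub: x = 1 or -7.

Answer: x ∈ {-7, 1}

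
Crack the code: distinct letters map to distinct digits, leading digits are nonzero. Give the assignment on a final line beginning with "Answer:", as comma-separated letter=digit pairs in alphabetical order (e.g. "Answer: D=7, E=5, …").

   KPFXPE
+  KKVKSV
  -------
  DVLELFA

Step 1. [col 1: E + V ≡ A (mod 10)] several values work for E in column 1 (E + V ≡ A (mod 10), carry-in 0); try E=4 ⇒ E=4.
Step 2. [col 1: E + V ≡ A (mod 10)] column 1 (E + V ≡ A (mod 10), carry-in 0) doesn't pin A yet; pick A=9 and continue, so A=9.
Step 3. [col 1: E + V ≡ A (mod 10)] column 1 reads E+V+carry(0)=A with E=4, A=9; with digits 4,9 already taken and all letters distinct, the only value for V is 5. So V=5.
Step 4. [D] the sum has 7 digits but both addends have 6; that extra leading digit D is the final carry, namely 1, so D=1.
Step 5. [col 2: P + S ≡ F (mod 10)] column 2 (P + S ≡ F (mod 10), carry-in 0) doesn't pin S yet; pick S=6 and continue ⇒ S=6.
Step 6. [col 2: P + S ≡ F (mod 10)] several values work for F in column 2 (P + S ≡ F (mod 10), carry-in 0); try F=8 ⇒ F=8.
Step 7. [col 2: P + S ≡ F (mod 10)] column 2: given S=6, F=8, carry-in 0, and digits 1,4,5,6,8,9 already taken and all letters distinct, P+S≡F (mod 10) forces P=2. So P=2.
Step 8. [col 3: X + K ≡ L (mod 10)] column 3 reads X+K+carry(0)=L with nothing yet; with digits 1,2,4,5,6,8,9 already taken and all letters distinct, the only value for L is 0. So L=0.
Step 9. [col 3: X + K ≡ L (mod 10)] K=7 is one option consistent with column 3 (X + K ≡ L (mod 10), carry-in 0) — take it. So K=7.
Step 10. [col 3: X + K ≡ L (mod 10)] from column 3 (K=7, L=0, carry-in 0, digits 0,1,2,4,5,6,7,8,9 already taken and all letters distinct): X must equal 3 ⇒ X=3.

Answer: A=9, D=1, E=4, F=8, K=7, L=0, P=2, S=6, V=5, X=3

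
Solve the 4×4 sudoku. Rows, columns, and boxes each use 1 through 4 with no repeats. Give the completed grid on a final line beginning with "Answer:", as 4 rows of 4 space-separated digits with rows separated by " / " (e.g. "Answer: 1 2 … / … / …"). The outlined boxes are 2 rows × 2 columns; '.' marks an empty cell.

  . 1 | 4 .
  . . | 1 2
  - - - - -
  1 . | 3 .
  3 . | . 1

Step 1. [r4c2∈{2,4}] across row 4, 4 lands solely at r4c2 ⇒ r4c2=4.
Step 2. [r1c1∈{2}] only 2 remains possible at r1c1 ⇒ r1c1=2.
Step 3. [r3c2∈{2}] nothing but 2 survives at r3c2, so r3c2=2.
Step 4. [r2c2∈{3}] r2c2 is down to just 3, so r2c2=3.
Step 5. [r4c3∈{2}] r4c3 has the single candidate 2 ⇒ r4c3=2.
Step 6. [r3c4∈{4}] r3c4's peers cover all but 4, so r3c4=4.
Step 7. [r1c4∈{3}] r1c4 is down to just 3. So r1c4=3.
Step 8. [r2c1∈{4}] r2c1 has the single candidate 4, so r2c1=4.

Answer: 2 1 4 3 / 4 3 1 2 / 1 2 3 4 / 3 4 2 1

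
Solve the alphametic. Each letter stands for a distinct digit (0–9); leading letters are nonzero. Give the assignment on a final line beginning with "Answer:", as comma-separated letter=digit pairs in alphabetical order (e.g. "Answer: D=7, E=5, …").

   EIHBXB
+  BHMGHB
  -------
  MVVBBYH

Step 1. [M] M is the leading digit of a 7-digit sum of two 6-digit numbers; the final carry is exactly 1. So M=1.
Step 2. [col 1: B + B ≡ H (mod 10)] column 1 (B + B ≡ H (mod 10), carry-in 0) doesn't pin B yet; pick B=8 and continue, so B=8.
Step 3. [col 1: B + B ≡ H (mod 10)] from column 1 (B=8, carry-in 0, digits 1,8 already taken and all letters distinct): H must equal 6, so H=6.
Step 4. [col 2: X + H ≡ Y (mod 10)] X=5 is one option consistent with column 2 (X + H ≡ Y (mod 10), carry-in 1) — take it, so X=5.
Step 5. [col 2: X + H ≡ Y (mod 10)] column 2 reads X+H+carry(1)=Y with X=5, H=6; with digits 1,5,6,8 already taken and all letters distinct, the only value for Y is 2 ⇒ Y=2.
Step 6. [col 3: B + G ≡ B (mod 10)] column 3 reads B+G+carry(1)=B with B=8; with digits 1,2,5,6,8 already taken and all letters distinct, the only value for G is 9 ⇒ G=9.
Step 7. [col 5: I + H ≡ V (mod 10)] column 5 (I + H ≡ V (mod 10), carry-in 0) doesn't pin I yet; pick I=7 and continue. So I=7.
Step 8. [col 5: I + H ≡ V (mod 10)] column 5 reads I+H+carry(0)=V with I=7, H=6; with digits 1,2,5,6,7,8,9 already taken and all letters distinct, the only value for V is 3 ⇒ V=3.
Step 9. [col 6: E + B ≡ V (mod 10)] in column 6 we have E+B≡V with carry-in 1; given B=8, V=3 and digits 1,2,3,5,6,7,8,9 already taken and all letters distinct, that pins E to 4. So E=4.

Answer: B=8, E=4, G=9, H=6, I=7, M=1, V=3, X=5, Y=2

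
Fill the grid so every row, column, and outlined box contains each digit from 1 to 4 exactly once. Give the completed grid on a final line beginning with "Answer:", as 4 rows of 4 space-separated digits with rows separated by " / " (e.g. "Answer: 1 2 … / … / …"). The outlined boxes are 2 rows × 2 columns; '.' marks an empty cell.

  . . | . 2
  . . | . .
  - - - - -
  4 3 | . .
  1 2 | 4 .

Step 1. [r2c4∈{1,3,4}] col 4 places 4 nowhere but r2c4. So r2c4=4.
Step 2. [r2c2∈{1}] r2c2 is down to just 1. So r2c2=1.
Step 3. [r2c3∈{3}] only 3 remains possible at r2c3 ⇒ r2c3=3.
Step 4. [r3c4∈{1}] only 1 remains possible at r3c4 ⇒ r3c4=1.
Step 5. [r4c4∈{3}] nothing but 3 survives at r4c4, so r4c4=3.
Step 6. [r1c3∈{1}] nothing but 1 survives at r1c3 ⇒ r1c3=1.
Step 7. [r1c2∈{4}] r1c2's peers cover all but 4, so r1c2=4.
Step 8. [r1c1∈{3}] only 3 remains possible at r1c1. So r1c1=3.
Step 9. [r2c1∈{2}] nothing but 2 survives at r2c1. So r2c1=2.
Step 10. [r3c3∈{2}] nothing but 2 survives at r3c3 ⇒ r3c3=2.

Answer: 3 4 1 2 / 2 1 3 4 / 4 3 2 1 / 1 2 4 3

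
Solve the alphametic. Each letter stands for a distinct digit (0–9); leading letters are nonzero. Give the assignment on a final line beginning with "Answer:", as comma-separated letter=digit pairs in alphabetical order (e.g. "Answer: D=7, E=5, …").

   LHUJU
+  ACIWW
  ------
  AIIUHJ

Step 1. [col 1: U + W ≡ J (mod 10)] no forcing yet in column 1 (carry-in 0); J=2 is free and consistent — try it. So J=2.
Step 2. [col 1: U + W ≡ J (mod 10)] several values work for W in column 1 (U + W ≡ J (mod 10), carry-in 0); try W=3, so W=3.
Step 3. [A] adding two 5-digit numbers gives at most 5+1 digits, and here it does — A is that final carry and must be 1. So A=1.
Step 4. [col 1: U + W ≡ J (mod 10)] column 1: given W=3, J=2, carry-in 0, and digits 1,2,3 already taken and all letters distinct, U+W≡J (mod 10) forces U=9, so U=9.
Step 5. [col 2: J + W ≡ H (mod 10)] column 2 reads J+W+carry(1)=H with J=2, W=3; with digits 1,2,3,9 already taken and all letters distinct, the only value for H is 6. So H=6.
Step 6. [col 3: U + I ≡ U (mod 10)] column 3 reads U+I+carry(0)=U with U=9; with digits 1,2,3,6,9 already taken and all letters distinct, the only value for I is 0. So I=0.
Step 7. [col 4: H + C ≡ I (mod 10)] column 4 reads H+C+carry(0)=I with H=6, I=0; with digits 0,1,2,3,6,9 already taken and all letters distinct, the only value for C is 4. So C=4.
Step 8. [col 5: L + A ≡ I (mod 10)] column 5: given A=1, I=0, carry-in 1, and digits 0,1,2,3,4,6,9 already taken and all letters distinct, L+A≡I (mod 10) forces L=8 ⇒ L=8.

Answer: A=1, C=4, H=6, I=0, J=2, L=8, U=9, W=3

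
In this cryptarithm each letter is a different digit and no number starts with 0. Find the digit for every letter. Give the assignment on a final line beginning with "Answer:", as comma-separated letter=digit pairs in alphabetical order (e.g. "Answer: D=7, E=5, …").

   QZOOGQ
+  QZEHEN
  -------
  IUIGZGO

Step 1. [col 1: Q + N ≡ O (mod 10)] several values work for N in column 1 (Q + N ≡ O (mod 10), carry-in 0); try N=6. So N=6.
Step 2. [I] adding two 6-digit numbers gives at most 6+1 digits, and here it does — I is that final carry and must be 1. So I=1.
Step 3. [col 1: Q + N ≡ O (mod 10)] no forcing yet in column 1 (carry-in 0); O=4 is free and consistent — try it, so O=4.
Step 4. [col 1: Q + N ≡ O (mod 10)] from column 1 (N=6, O=4, carry-in 0, digits 1,4,6 already taken and all letters distinct): Q must equal 8, so Q=8.
Step 5. [col 2: G + E ≡ G (mod 10)] from column 2 (nothing yet, carry-in 1, digits 1,4,6,8 already taken and all letters distinct): E must equal 9, so E=9.
Step 6. [col 2: G + E ≡ G (mod 10)] several values work for G in column 2 (G + E ≡ G (mod 10), carry-in 1); try G=3 ⇒ G=3.
Step 7. [col 3: O + H ≡ Z (mod 10)] H=0 is one option consistent with column 3 (O + H ≡ Z (mod 10), carry-in 1) — take it, so H=0.
Step 8. [col 3: O + H ≡ Z (mod 10)] column 3: given O=4, H=0, carry-in 1, and digits 0,1,3,4,6,8,9 already taken and all letters distinct, O+H≡Z (mod 10) forces Z=5 ⇒ Z=5.
Step 9. [col 6: Q + Q ≡ U (mod 10)] column 6 reads Q+Q+carry(1)=U with Q=8; with digits 0,1,3,4,5,6,8,9 already taken and all letters distinct, the only value for U is 7, so U=7.

Answer: E=9, G=3, H=0, I=1, N=6, O=4, Q=8, U=7, Z=5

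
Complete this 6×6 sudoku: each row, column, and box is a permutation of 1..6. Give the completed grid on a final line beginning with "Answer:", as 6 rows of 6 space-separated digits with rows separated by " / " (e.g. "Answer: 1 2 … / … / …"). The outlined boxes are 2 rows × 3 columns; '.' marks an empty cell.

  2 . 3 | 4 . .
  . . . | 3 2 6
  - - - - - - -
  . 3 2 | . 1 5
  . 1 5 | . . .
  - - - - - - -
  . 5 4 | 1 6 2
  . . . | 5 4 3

Step 1. [r6c3∈{1,6}] 6 has one home in col 3: r6c3 ⇒ r6c3=6.
Step 2. [r3c1∈{4,6}] in row 3, 4 fits only at r3c1. So r3c1=4.
Step 3. [r2c1∈{1,5}] r2c1 is the only open cell in row 2 admitting 5 ⇒ r2c1=5.
Step 4. [r4c4∈{2,6}] 2 has one home in row 4: r4c4, so r4c4=2.
Step 5. [r1c5∈{5}] r1c5 has the single candidate 5 ⇒ r1c5=5.
Step 6. [r2c3∈{1}] r2c3 has the single candidate 1. So r2c3=1.
Step 7. [r6c2∈{2}] r6c2 has the single candidate 2. So r6c2=2.
Step 8. [r4c5∈{3}] r4c5's peers cover all but 3, so r4c5=3.
Step 9. [r3c4∈{6}] r3c4 is down to just 6, so r3c4=6.
Step 10. [r6c1∈{1}] nothing but 1 survives at r6c1. So r6c1=1.
Step 11. [r1c6∈{1}] only 1 remains possible at r1c6. So r1c6=1.
Step 12. [r1c2∈{6}] r1c2's peers cover all but 6. So r1c2=6.
Step 13. [r2c2∈{4}] r2c2 is down to just 4 ⇒ r2c2=4.
Step 14. [r4c1∈{6}] r4c1 is down to just 6. So r4c1=6.
Step 15. [r4c6∈{4}] only 4 remains possible at r4c6 ⇒ r4c6=4.
Step 16. [r5c1∈{3}] r5c1 is down to just 3. So r5c1=3.

Answer: 2 6 3 4 5 1 / 5 4 1 3 2 6 / 4 3 2 6 1 5 / 6 1 5 2 3 4 / 3 5 4 1 6 2 / 1 2 6 5 4 3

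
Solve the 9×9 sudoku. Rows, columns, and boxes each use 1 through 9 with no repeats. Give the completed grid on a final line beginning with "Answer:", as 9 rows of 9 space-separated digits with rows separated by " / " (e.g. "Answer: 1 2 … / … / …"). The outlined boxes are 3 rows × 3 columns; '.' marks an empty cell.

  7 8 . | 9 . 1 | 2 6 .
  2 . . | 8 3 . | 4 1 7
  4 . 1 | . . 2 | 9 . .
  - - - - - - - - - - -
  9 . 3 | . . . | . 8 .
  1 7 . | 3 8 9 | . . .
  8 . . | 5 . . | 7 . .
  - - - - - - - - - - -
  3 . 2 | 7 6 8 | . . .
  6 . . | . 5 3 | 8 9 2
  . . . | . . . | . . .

Step 1. [r9c6∈{4}] nothing but 4 survives at r9c6, so r9c6=4.
Step 2. [r4c4∈{1,2,4,6}] in col 4, 4 fits only at r4c4 ⇒ r4c4=4.
Step 3. [r7c2∈{1,4,5,9}] row 7 places 9 nowhere but r7c2, so r7c2=9.
Step 4. [r1c3∈{5}] r1c3 is down to just 5, so r1c3=5.
Step 5. [r6c6∈{6}] r6c6's peers cover all but 6 ⇒ r6c6=6.
Step 6. [r4c2∈{2,5,6}] in box 4, 5 fits only at r4c2 ⇒ r4c2=5.
Step 7. [r9c2∈{1}] r9c2 has the single candidate 1, so r9c2=1.
Step 8. [r6c3∈{4}] only 4 remains possible at r6c3. So r6c3=4.
Step 9. [r4c5∈{1,2,7}] across row 4, 2 lands solely at r4c5. So r4c5=2.
Step 10. [r1c9∈{3}] nothing but 3 survives at r1c9, so r1c9=3.
Step 11. [r3c8∈{5}] r3c8 has the single candidate 5, so r3c8=5.
Step 12. [r5c3∈{6}] only 6 remains possible at r5c3 ⇒ r5c3=6.
Step 13. [r5c7∈{5}] r5c7's peers cover all but 5, so r5c7=5.
Step 14. [r7c9∈{1,4,5}] r7c9 is the only open cell in row 7 admitting 5 ⇒ r7c9=5.
Step 15. [r9c7∈{3,6}] r9c7 is the only open cell in col 7 admitting 3. So r9c7=3.
Step 16. [r5c8∈{2,4}] 2 has one home in row 5: r5c8 ⇒ r5c8=2.
Step 17. [r4c7∈{1,6}] across col 7, 6 lands solely at r4c7 ⇒ r4c7=6.
Step 18. [r2c2∈{6}] r2c2 has the single candidate 6. So r2c2=6.
Step 19. [r4c9∈{1}] only 1 remains possible at r4c9 ⇒ r4c9=1.
Step 20. [r9c8∈{7}] r9c8 has the single candidate 7, so r9c8=7.
Step 21. [r9c5∈{9}] r9c5 has the single candidate 9, so r9c5=9.
Step 22. [r9c3∈{8}] r9c3 has the single candidate 8, so r9c3=8.
Step 23. [r3c9∈{8}] only 8 remains possible at r3c9 ⇒ r3c9=8.
Step 24. [r3c5∈{7}] only 7 remains possible at r3c5. So r3c5=7.
Step 25. [r2c3∈{9}] r2c3 is down to just 9. So r2c3=9.
Step 26. [r8c4∈{1}] only 1 remains possible at r8c4. So r8c4=1.
Step 27. [r6c8∈{3}] r6c8 is down to just 3, so r6c8=3.
Step 28. [r1c5∈{4}] r1c5 has the single candidate 4 ⇒ r1c5=4.
Step 29. [r9c4∈{2}] r9c4 has the single candidate 2. So r9c4=2.
Step 30. [r4c6∈{7}] only 7 remains possible at r4c6. So r4c6=7.
Step 31. [r6c9∈{9}] only 9 remains possible at r6c9. So r6c9=9.
Step 32. [r6c2∈{2}] nothing but 2 survives at r6c2, so r6c2=2.
Step 33. [r9c9∈{6}] r9c9 has the single candidate 6 ⇒ r9c9=6.
Step 34. [r9c1∈{5}] nothing but 5 survives at r9c1 ⇒ r9c1=5.
Step 35. [r2c6∈{5}] r2c6's peers cover all but 5, so r2c6=5.
Step 36. [r6c5∈{1}] only 1 remains possible at r6c5 ⇒ r6c5=1.
Step 37. [r8c3∈{7}] only 7 remains possible at r8c3 ⇒ r8c3=7.
Step 38. [r8c2∈{4}] r8c2 has the single candidate 4 ⇒ r8c2=4.
Step 39. [r5c9∈{4}] nothing but 4 survives at r5c9, so r5c9=4.
Step 40. [r3c4∈{6}] only 6 remains possible at r3c4, so r3c4=6.
Step 41. [r7c8∈{4}] nothing but 4 survives at r7c8 ⇒ r7c8=4.
Step 42. [r3c2∈{3}] r3c2 has the single candidate 3 ⇒ r3c2=3.
Step 43. [r7c7∈{1}] r7c7 has the single candidate 1, so r7c7=1.

Answer: 7 8 5 9 4 1 2 6 3 / 2 6 9 8 3 5 4 1 7 / 4 3 1 6 7 2 9 5 8 / 9 5 3 4 2 7 6 8 1 / 1 7 6 3 8 9 5 2 4 / 8 2 4 5 1 6 7 3 9 / 3 9 2 7 6 8 1 4 5 / 6 4 7 1 5 3 8 9 2 / 5 1 8 2 9 4 3 7 6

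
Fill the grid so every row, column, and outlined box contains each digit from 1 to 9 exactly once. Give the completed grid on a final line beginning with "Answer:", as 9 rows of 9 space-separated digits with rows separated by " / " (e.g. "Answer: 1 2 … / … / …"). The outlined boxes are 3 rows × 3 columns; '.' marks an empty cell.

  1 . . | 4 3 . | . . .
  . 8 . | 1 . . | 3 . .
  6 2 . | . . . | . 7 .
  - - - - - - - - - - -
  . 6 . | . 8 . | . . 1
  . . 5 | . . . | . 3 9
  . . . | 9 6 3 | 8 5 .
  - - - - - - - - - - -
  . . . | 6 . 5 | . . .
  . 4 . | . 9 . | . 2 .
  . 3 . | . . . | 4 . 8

Step 1. [r4c8∈{4}] r4c8's peers cover all but 4 ⇒ r4c8=4.
Step 2. [r5c6∈{1,2,4,7}] 4 has one home in col 6: r5c6, so r5c6=4.
Step 3. [r1c2∈{5,7,9}] in col 2, 5 fits only at r1c2. So r1c2=5.
Step 4. [r7c2∈{1,7,9}] col 2 places 9 nowhere but r7c2. So r7c2=9.
Step 5. [r5c5∈{1,2,7}] r5c5 is the only open cell in box 5 admitting 1. So r5c5=1.
Step 6. [r5c2∈{7}] only 7 remains possible at r5c2 ⇒ r5c2=7.
Step 7. [r5c4∈{2}] r5c4's peers cover all but 2 ⇒ r5c4=2.
Step 8. [r9c4∈{7}] r9c4's peers cover all but 7. So r9c4=7.
Step 9. [r2c5∈{2,5,7}] in col 5, 7 fits only at r2c5. So r2c5=7.
Step 10. [r2c9∈{2,4,5,6}] across row 2, 5 lands solely at r2c9. So r2c9=5.
Step 11. [r9c5∈{2}] only 2 remains possible at r9c5, so r9c5=2.
Step 12. [r7c8∈{1}] r7c8 is down to just 1 ⇒ r7c8=1.
Step 13. [r7c7∈{7}] nothing but 7 survives at r7c7, so r7c7=7.
Step 14. [r4c7∈{2}] r4c7's peers cover all but 2, so r4c7=2.
Step 15. [r9c8∈{6,9}] across row 9, 9 lands solely at r9c8, so r9c8=9.
Step 16. [r2c8∈{6}] r2c8 has the single candidate 6, so r2c8=6.
Step 17. [r3c3∈{3,4,9}] across row 3, 3 lands solely at r3c3 ⇒ r3c3=3.
Step 18. [r1c6∈{2,6,8,9}] across row 1, 6 lands solely at r1c6. So r1c6=6.
Step 19. [r4c3∈{9}] nothing but 9 survives at r4c3, so r4c3=9.
Step 20. [r8c1∈{5,7,8}] 7 has one home in col 1: r8c1 ⇒ r8c1=7.
Step 21. [r8c9∈{3,6}] across col 9, 6 lands solely at r8c9. So r8c9=6.
Step 22. [r9c6∈{1}] nothing but 1 survives at r9c6 ⇒ r9c6=1.
Step 23. [r8c6∈{8}] r8c6's peers cover all but 8 ⇒ r8c6=8.
Step 24. [r7c3∈{2,8}] across col 3, 8 lands solely at r7c3, so r7c3=8.
Step 25. [r6c3∈{1,2,4}] in col 3, 2 fits only at r6c3 ⇒ r6c3=2.
Step 26. [r3c6∈{9}] r3c6 is down to just 9, so r3c6=9.
Step 27. [r2c1∈{4,9}] row 2 places 9 nowhere but r2c1 ⇒ r2c1=9.
Step 28. [r3c4∈{5,8}] 8 has one home in row 3: r3c4. So r3c4=8.
Step 29. [r4c1∈{3}] r4c1 has the single candidate 3. So r4c1=3.
Step 30. [r9c1∈{5}] only 5 remains possible at r9c1, so r9c1=5.
Step 31. [r3c5∈{5}] r3c5's peers cover all but 5, so r3c5=5.
Step 32. [r5c7∈{6}] r5c7 has the single candidate 6, so r5c7=6.
Step 33. [r1c8∈{8}] r1c8's peers cover all but 8. So r1c8=8.
Step 34. [r2c3∈{4}] r2c3 has the single candidate 4 ⇒ r2c3=4.
Step 35. [r7c1∈{2}] nothing but 2 survives at r7c1. So r7c1=2.
Step 36. [r4c4∈{5}] r4c4's peers cover all but 5, so r4c4=5.
Step 37. [r7c9∈{3}] only 3 remains possible at r7c9 ⇒ r7c9=3.
Step 38. [r5c1∈{8}] r5c1 has the single candidate 8, so r5c1=8.
Step 39. [r3c7∈{1}] r3c7's peers cover all but 1 ⇒ r3c7=1.
Step 40. [r9c3∈{6}] nothing but 6 survives at r9c3 ⇒ r9c3=6.
Step 41. [r8c7∈{5}] r8c7's peers cover all but 5 ⇒ r8c7=5.
Step 42. [r8c3∈{1}] only 1 remains possible at r8c3, so r8c3=1.
Step 43. [r7c5∈{4}] r7c5's peers cover all but 4. So r7c5=4.
Step 44. [r6c1∈{4}] r6c1's peers cover all but 4. So r6c1=4.
Step 45. [r3c9∈{4}] only 4 remains possible at r3c9. So r3c9=4.
Step 46. [r2c6∈{2}] r2c6's peers cover all but 2. So r2c6=2.
Step 47. [r1c9∈{2}] r1c9's peers cover all but 2, so r1c9=2.
Step 48. [r6c2∈{1}] nothing but 1 survives at r6c2, so r6c2=1.
Step 49. [r6c9∈{7}] only 7 remains possible at r6c9. So r6c9=7.
Step 50. [r1c3∈{7}] r1c3's peers cover all but 7. So r1c3=7.
Step 51. [r1c7∈{9}] nothing but 9 survives at r1c7. So r1c7=9.
Step 52. [r8c4∈{3}] r8c4 is down to just 3 ⇒ r8c4=3.
Step 53. [r4c6∈{7}] r4c6's peers cover all but 7 ⇒ r4c6=7.

Answer: 1 5 7 4 3 6 9 8 2 / 9 8 4 1 7 2 3 6 5 / 6 2 3 8 5 9 1 7 4 / 3 6 9 5 8 7 2 4 1 / 8 7 5 2 1 4 6 3 9 / 4 1 2 9 6 3 8 5 7 / 2 9 8 6 4 5 7 1 3 / 7 4 1 3 9 8 5 2 6 / 5 3 6 7 2 1 4 9 8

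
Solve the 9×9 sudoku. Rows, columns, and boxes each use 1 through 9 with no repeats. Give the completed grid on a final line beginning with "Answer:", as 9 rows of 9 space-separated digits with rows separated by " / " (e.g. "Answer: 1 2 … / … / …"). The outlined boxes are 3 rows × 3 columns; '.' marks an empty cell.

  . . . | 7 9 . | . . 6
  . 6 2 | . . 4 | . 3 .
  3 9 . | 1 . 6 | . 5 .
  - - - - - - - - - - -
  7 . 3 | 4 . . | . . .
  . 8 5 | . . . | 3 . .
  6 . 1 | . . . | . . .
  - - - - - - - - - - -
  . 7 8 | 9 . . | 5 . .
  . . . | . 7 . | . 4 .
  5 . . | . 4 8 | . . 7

Step 1. [r4c2∈{2}] r4c2's peers cover all but 2, so r4c2=2.
Step 2. [r1c6∈{2,3,5}] 3 has one home in row 1: r1c6, so r1c6=3.
Step 3. [r3c5∈{2,8}] across box 2, 2 lands solely at r3c5. So r3c5=2.
Step 4. [r5c1∈{4,9}] box 4 places 9 nowhere but r5c1. So r5c1=9.
Step 5. [r5c9∈{1,2,4}] 4 has one home in row 5: r5c9 ⇒ r5c9=4.
Step 6. [r3c9∈{8}] r3c9's peers cover all but 8, so r3c9=8.
Step 7. [r8c7∈{1,2,6,8,9}] r8c7 is the only open cell in row 8 admitting 8 ⇒ r8c7=8.
Step 8. [r1c3∈{4}] r1c3 has the single candidate 4 ⇒ r1c3=4.
Step 9. [r2c7∈{1,7,9}] 7 has one home in row 2: r2c7. So r2c7=7.
Step 10. [r2c9∈{1,9}] r2c9 is the only open cell in row 2 admitting 9. So r2c9=9.
Step 11. [r2c1∈{1,8}] row 2 places 1 nowhere but r2c1 ⇒ r2c1=1.
Step 12. [r8c1∈{2}] r8c1 is down to just 2, so r8c1=2.
Step 13. [r8c3∈{6,9}] r8c3 is the only open cell in row 8 admitting 9 ⇒ r8c3=9.
Step 14. [r8c4∈{3,5,6}] across row 8, 6 lands solely at r8c4 ⇒ r8c4=6.
Step 15. [r7c8∈{1,2,6}] 6 has one home in row 7: r7c8, so r7c8=6.
Step 16. [r5c4∈{2}] only 2 remains possible at r5c4. So r5c4=2.
Step 17. [r8c6∈{1,5}] across row 8, 5 lands solely at r8c6, so r8c6=5.
Step 18. [r4c7∈{1,6,9}] 6 has one home in col 7: r4c7. So r4c7=6.
Step 19. [r9c4∈{3}] r9c4's peers cover all but 3. So r9c4=3.
Step 20. [r7c5∈{1}] only 1 remains possible at r7c5, so r7c5=1.
Step 21. [r9c2∈{1}] r9c2's peers cover all but 1 ⇒ r9c2=1.
Step 22. [r6c5∈{3,5,8}] row 6 places 3 nowhere but r6c5 ⇒ r6c5=3.
Step 23. [r8c9∈{1,3}] in row 8, 1 fits only at r8c9. So r8c9=1.
Step 24. [r1c7∈{1,2}] in col 7, 1 fits only at r1c7 ⇒ r1c7=1.
Step 25. [r1c8∈{2}] r1c8 has the single candidate 2, so r1c8=2.
Step 26. [r9c7∈{2,9}] 2 has one home in row 9: r9c7, so r9c7=2.
Step 27. [r6c7∈{9}] nothing but 9 survives at r6c7. So r6c7=9.
Step 28. [r6c6∈{7}] r6c6's peers cover all but 7. So r6c6=7.
Step 29. [r4c9∈{5}] only 5 remains possible at r4c9. So r4c9=5.
Step 30. [r4c5∈{8}] nothing but 8 survives at r4c5 ⇒ r4c5=8.
Step 31. [r4c8∈{1}] r4c8 is down to just 1 ⇒ r4c8=1.
Step 32. [r2c4∈{5,8}] row 2 places 8 nowhere but r2c4, so r2c4=8.
Step 33. [r5c6∈{1}] r5c6 is down to just 1 ⇒ r5c6=1.
Step 34. [r2c5∈{5}] r2c5 is down to just 5 ⇒ r2c5=5.
Step 35. [r5c5∈{6}] r5c5 is down to just 6. So r5c5=6.
Step 36. [r7c6∈{2}] r7c6's peers cover all but 2, so r7c6=2.
Step 37. [r3c3∈{7}] only 7 remains possible at r3c3. So r3c3=7.
Step 38. [r9c8∈{9}] r9c8 is down to just 9. So r9c8=9.
Step 39. [r9c3∈{6}] nothing but 6 survives at r9c3 ⇒ r9c3=6.
Step 40. [r3c7∈{4}] r3c7 is down to just 4, so r3c7=4.
Step 41. [r6c2∈{4}] r6c2 has the single candidate 4, so r6c2=4.
Step 42. [r7c1∈{4}] r7c1 is down to just 4, so r7c1=4.
Step 43. [r6c8∈{8}] nothing but 8 survives at r6c8, so r6c8=8.
Step 44. [r1c1∈{8}] nothing but 8 survives at r1c1. So r1c1=8.
Step 45. [r4c6∈{9}] only 9 remains possible at r4c6. So r4c6=9.
Step 46. [r7c9∈{3}] r7c9's peers cover all but 3, so r7c9=3.
Step 47. [r6c4∈{5}] only 5 remains possible at r6c4 ⇒ r6c4=5.
Step 48. [r5c8∈{7}] r5c8's peers cover all but 7. So r5c8=7.
Step 49. [r6c9∈{2}] r6c9's peers cover all but 2, so r6c9=2.
Step 50. [r1c2∈{5}] r1c2 is down to just 5. So r1c2=5.
Step 51. [r8c2∈{3}] r8c2 is down to just 3 ⇒ r8c2=3.

Answer: 8 5 4 7 9 3 1 2 6 / 1 6 2 8 5 4 7 3 9 / 3 9 7 1 2 6 4 5 8 / 7 2 3 4 8 9 6 1 5 / 9 8 5 2 6 1 3 7 4 / 6 4 1 5 3 7 9 8 2 / 4 7 8 9 1 2 5 6 3 / 2 3 9 6 7 5 8 4 1 / 5 1 6 3 4 8 2 9 7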